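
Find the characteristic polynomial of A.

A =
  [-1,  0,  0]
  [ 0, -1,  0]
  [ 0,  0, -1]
x^3 + 3*x^2 + 3*x + 1

Expanding det(x·I − A) (e.g. by cofactor expansion or by noting that A is similar to its Jordan form J, which has the same characteristic polynomial as A) gives
  χ_A(x) = x^3 + 3*x^2 + 3*x + 1
which factors as (x + 1)^3. The eigenvalues (with algebraic multiplicities) are λ = -1 with multiplicity 3.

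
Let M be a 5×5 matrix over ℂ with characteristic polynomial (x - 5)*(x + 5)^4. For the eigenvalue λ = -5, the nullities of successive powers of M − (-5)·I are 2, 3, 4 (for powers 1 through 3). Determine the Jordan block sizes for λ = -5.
Block sizes for λ = -5: [3, 1]

From the dimensions of kernels of powers, the number of Jordan blocks of size at least j is d_j − d_{j−1} where d_j = dim ker(N^j) (with d_0 = 0). Computing the differences gives [2, 1, 1].
The number of blocks of size exactly k is (#blocks of size ≥ k) − (#blocks of size ≥ k + 1), so the partition is: 1 block(s) of size 1, 1 block(s) of size 3.
In nonincreasing order the block sizes are [3, 1].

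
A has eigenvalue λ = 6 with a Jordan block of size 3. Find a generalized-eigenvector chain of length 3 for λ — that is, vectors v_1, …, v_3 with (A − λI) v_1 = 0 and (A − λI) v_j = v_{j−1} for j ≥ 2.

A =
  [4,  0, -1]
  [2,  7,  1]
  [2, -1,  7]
A Jordan chain for λ = 6 of length 3:
v_1 = (2, 0, -4)ᵀ
v_2 = (-2, 2, 2)ᵀ
v_3 = (1, 0, 0)ᵀ

Let N = A − (6)·I. We want v_3 with N^3 v_3 = 0 but N^2 v_3 ≠ 0; then v_{j-1} := N · v_j for j = 3, …, 2.

Pick v_3 = (1, 0, 0)ᵀ.
Then v_2 = N · v_3 = (-2, 2, 2)ᵀ.
Then v_1 = N · v_2 = (2, 0, -4)ᵀ.

Sanity check: (A − (6)·I) v_1 = (0, 0, 0)ᵀ = 0. ✓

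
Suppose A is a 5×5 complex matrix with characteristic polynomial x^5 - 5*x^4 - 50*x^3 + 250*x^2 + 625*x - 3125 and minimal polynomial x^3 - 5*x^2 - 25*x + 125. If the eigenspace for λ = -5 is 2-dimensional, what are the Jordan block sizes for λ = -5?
Block sizes for λ = -5: [1, 1]

Step 1 — from the characteristic polynomial, algebraic multiplicity of λ = -5 is 2. From dim ker(A − (-5)·I) = 2, there are exactly 2 Jordan blocks for λ = -5.
Step 2 — from the minimal polynomial, the factor (x + 5) tells us the largest block for λ = -5 has size 1.
Step 3 — with total size 2, 2 blocks, and largest block 1, the block sizes (in nonincreasing order) are [1, 1].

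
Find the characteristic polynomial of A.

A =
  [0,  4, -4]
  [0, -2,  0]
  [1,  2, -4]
x^3 + 6*x^2 + 12*x + 8

Expanding det(x·I − A) (e.g. by cofactor expansion or by noting that A is similar to its Jordan form J, which has the same characteristic polynomial as A) gives
  χ_A(x) = x^3 + 6*x^2 + 12*x + 8
which factors as (x + 2)^3. The eigenvalues (with algebraic multiplicities) are λ = -2 with multiplicity 3.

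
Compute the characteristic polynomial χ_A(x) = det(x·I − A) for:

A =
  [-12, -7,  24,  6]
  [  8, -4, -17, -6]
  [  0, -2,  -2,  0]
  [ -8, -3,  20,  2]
x^4 + 16*x^3 + 96*x^2 + 256*x + 256

Expanding det(x·I − A) (e.g. by cofactor expansion or by noting that A is similar to its Jordan form J, which has the same characteristic polynomial as A) gives
  χ_A(x) = x^4 + 16*x^3 + 96*x^2 + 256*x + 256
which factors as (x + 4)^4. The eigenvalues (with algebraic multiplicities) are λ = -4 with multiplicity 4.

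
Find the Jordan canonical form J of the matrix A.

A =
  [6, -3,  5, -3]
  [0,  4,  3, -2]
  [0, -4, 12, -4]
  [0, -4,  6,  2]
J_3(6) ⊕ J_1(6)

The characteristic polynomial is
  det(x·I − A) = x^4 - 24*x^3 + 216*x^2 - 864*x + 1296 = (x - 6)^4

Eigenvalues and multiplicities (the geometric multiplicity of λ is n − rank(A − λI), which equals the number of Jordan blocks for λ):
  λ = 6: algebraic multiplicity = 4, geometric multiplicity = 2

Determining the block sizes for each eigenvalue:
  λ = 6: with am = 4 and gm = 2, the partition is not yet determined (e.g. several partitions of 4 into 2 parts exist). Let N = A − (6)·I. Computing rank(N^1) = 2, rank(N^2) = 1, rank(N^3) = 0; the number of blocks of size ≥ j is rank(N^{j−1}) − rank(N^j), giving [2, 1, 1]. So we have 1 block(s) of size 3, 1 block(s) of size 1 → block sizes [3, 1]

Assembling the blocks gives a Jordan form
J =
  [6, 1, 0, 0]
  [0, 6, 1, 0]
  [0, 0, 6, 0]
  [0, 0, 0, 6]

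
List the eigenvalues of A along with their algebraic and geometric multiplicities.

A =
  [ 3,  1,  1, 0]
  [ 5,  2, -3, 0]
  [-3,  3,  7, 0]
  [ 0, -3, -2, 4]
λ = 4: alg = 4, geom = 2

Step 1 — factor the characteristic polynomial to read off the algebraic multiplicities:
  χ_A(x) = (x - 4)^4

Step 2 — compute geometric multiplicities via the rank-nullity identity g(λ) = n − rank(A − λI):
  rank(A − (4)·I) = 2, so dim ker(A − (4)·I) = n − 2 = 2

Summary:
  λ = 4: algebraic multiplicity = 4, geometric multiplicity = 2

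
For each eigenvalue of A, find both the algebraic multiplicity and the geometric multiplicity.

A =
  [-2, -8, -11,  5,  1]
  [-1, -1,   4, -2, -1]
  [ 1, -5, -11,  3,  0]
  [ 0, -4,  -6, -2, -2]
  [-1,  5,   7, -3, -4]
λ = -4: alg = 5, geom = 3

Step 1 — factor the characteristic polynomial to read off the algebraic multiplicities:
  χ_A(x) = (x + 4)^5

Step 2 — compute geometric multiplicities via the rank-nullity identity g(λ) = n − rank(A − λI):
  rank(A − (-4)·I) = 2, so dim ker(A − (-4)·I) = n − 2 = 3

Summary:
  λ = -4: algebraic multiplicity = 5, geometric multiplicity = 3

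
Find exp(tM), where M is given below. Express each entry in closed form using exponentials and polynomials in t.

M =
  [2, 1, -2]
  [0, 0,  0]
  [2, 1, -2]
e^{tM} =
  [2*t + 1, t, -2*t]
  [0, 1, 0]
  [2*t, t, 1 - 2*t]

Strategy: write M = P · J · P⁻¹ where J is a Jordan canonical form, so e^{tM} = P · e^{tJ} · P⁻¹, and e^{tJ} can be computed block-by-block.

M has Jordan form
J =
  [0, 1, 0]
  [0, 0, 0]
  [0, 0, 0]
(up to reordering of blocks).

Per-block formulas:
  For a 1×1 block at λ = 0: exp(t · [0]) = [e^(0t)].
  For a 2×2 Jordan block J_2(0): exp(t · J_2(0)) = e^(0t)·(I + t·N), where N is the 2×2 nilpotent shift.

After assembling e^{tJ} and conjugating by P, we get:

e^{tM} =
  [2*t + 1, t, -2*t]
  [0, 1, 0]
  [2*t, t, 1 - 2*t]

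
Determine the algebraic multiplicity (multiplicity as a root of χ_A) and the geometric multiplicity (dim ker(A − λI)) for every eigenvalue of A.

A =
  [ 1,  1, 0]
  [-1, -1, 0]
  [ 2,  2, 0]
λ = 0: alg = 3, geom = 2

Step 1 — factor the characteristic polynomial to read off the algebraic multiplicities:
  χ_A(x) = x^3

Step 2 — compute geometric multiplicities via the rank-nullity identity g(λ) = n − rank(A − λI):
  rank(A − (0)·I) = 1, so dim ker(A − (0)·I) = n − 1 = 2

Summary:
  λ = 0: algebraic multiplicity = 3, geometric multiplicity = 2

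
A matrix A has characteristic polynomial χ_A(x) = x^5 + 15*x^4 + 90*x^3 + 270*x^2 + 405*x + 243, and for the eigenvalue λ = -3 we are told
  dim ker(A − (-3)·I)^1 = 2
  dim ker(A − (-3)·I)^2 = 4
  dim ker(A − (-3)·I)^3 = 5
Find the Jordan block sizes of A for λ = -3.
Block sizes for λ = -3: [3, 2]

From the dimensions of kernels of powers, the number of Jordan blocks of size at least j is d_j − d_{j−1} where d_j = dim ker(N^j) (with d_0 = 0). Computing the differences gives [2, 2, 1].
The number of blocks of size exactly k is (#blocks of size ≥ k) − (#blocks of size ≥ k + 1), so the partition is: 1 block(s) of size 2, 1 block(s) of size 3.
In nonincreasing order the block sizes are [3, 2].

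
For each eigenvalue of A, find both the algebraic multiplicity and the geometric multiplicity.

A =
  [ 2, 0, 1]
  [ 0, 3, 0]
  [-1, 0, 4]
λ = 3: alg = 3, geom = 2

Step 1 — factor the characteristic polynomial to read off the algebraic multiplicities:
  χ_A(x) = (x - 3)^3

Step 2 — compute geometric multiplicities via the rank-nullity identity g(λ) = n − rank(A − λI):
  rank(A − (3)·I) = 1, so dim ker(A − (3)·I) = n − 1 = 2

Summary:
  λ = 3: algebraic multiplicity = 3, geometric multiplicity = 2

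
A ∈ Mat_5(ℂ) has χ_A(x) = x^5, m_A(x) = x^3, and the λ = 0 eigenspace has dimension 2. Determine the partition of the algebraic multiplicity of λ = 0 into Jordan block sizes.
Block sizes for λ = 0: [3, 2]

Step 1 — from the characteristic polynomial, algebraic multiplicity of λ = 0 is 5. From dim ker(A − (0)·I) = 2, there are exactly 2 Jordan blocks for λ = 0.
Step 2 — from the minimal polynomial, the factor (x − 0)^3 tells us the largest block for λ = 0 has size 3.
Step 3 — with total size 5, 2 blocks, and largest block 3, the block sizes (in nonincreasing order) are [3, 2].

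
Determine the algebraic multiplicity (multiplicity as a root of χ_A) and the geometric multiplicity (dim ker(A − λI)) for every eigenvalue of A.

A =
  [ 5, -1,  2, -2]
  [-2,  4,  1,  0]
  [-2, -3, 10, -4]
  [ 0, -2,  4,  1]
λ = 5: alg = 4, geom = 2

Step 1 — factor the characteristic polynomial to read off the algebraic multiplicities:
  χ_A(x) = (x - 5)^4

Step 2 — compute geometric multiplicities via the rank-nullity identity g(λ) = n − rank(A − λI):
  rank(A − (5)·I) = 2, so dim ker(A − (5)·I) = n − 2 = 2

Summary:
  λ = 5: algebraic multiplicity = 4, geometric multiplicity = 2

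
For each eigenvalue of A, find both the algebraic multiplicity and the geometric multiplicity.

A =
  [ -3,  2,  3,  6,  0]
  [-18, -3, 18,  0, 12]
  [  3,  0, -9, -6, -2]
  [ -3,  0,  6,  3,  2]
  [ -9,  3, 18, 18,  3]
λ = -3: alg = 3, geom = 2; λ = 0: alg = 2, geom = 1

Step 1 — factor the characteristic polynomial to read off the algebraic multiplicities:
  χ_A(x) = x^2*(x + 3)^3

Step 2 — compute geometric multiplicities via the rank-nullity identity g(λ) = n − rank(A − λI):
  rank(A − (-3)·I) = 3, so dim ker(A − (-3)·I) = n − 3 = 2
  rank(A − (0)·I) = 4, so dim ker(A − (0)·I) = n − 4 = 1

Summary:
  λ = -3: algebraic multiplicity = 3, geometric multiplicity = 2
  λ = 0: algebraic multiplicity = 2, geometric multiplicity = 1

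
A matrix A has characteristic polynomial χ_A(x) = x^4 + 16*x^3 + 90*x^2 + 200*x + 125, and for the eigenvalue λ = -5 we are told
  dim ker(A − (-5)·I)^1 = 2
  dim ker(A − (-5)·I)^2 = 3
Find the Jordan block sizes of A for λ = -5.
Block sizes for λ = -5: [2, 1]

From the dimensions of kernels of powers, the number of Jordan blocks of size at least j is d_j − d_{j−1} where d_j = dim ker(N^j) (with d_0 = 0). Computing the differences gives [2, 1].
The number of blocks of size exactly k is (#blocks of size ≥ k) − (#blocks of size ≥ k + 1), so the partition is: 1 block(s) of size 1, 1 block(s) of size 2.
In nonincreasing order the block sizes are [2, 1].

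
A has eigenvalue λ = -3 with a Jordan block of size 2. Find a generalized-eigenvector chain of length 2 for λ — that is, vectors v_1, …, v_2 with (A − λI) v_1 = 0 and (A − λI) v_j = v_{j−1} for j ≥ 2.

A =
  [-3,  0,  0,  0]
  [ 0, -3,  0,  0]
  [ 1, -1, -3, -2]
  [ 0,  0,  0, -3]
A Jordan chain for λ = -3 of length 2:
v_1 = (0, 0, 1, 0)ᵀ
v_2 = (1, 0, 0, 0)ᵀ

Let N = A − (-3)·I. We want v_2 with N^2 v_2 = 0 but N^1 v_2 ≠ 0; then v_{j-1} := N · v_j for j = 2, …, 2.

Pick v_2 = (1, 0, 0, 0)ᵀ.
Then v_1 = N · v_2 = (0, 0, 1, 0)ᵀ.

Sanity check: (A − (-3)·I) v_1 = (0, 0, 0, 0)ᵀ = 0. ✓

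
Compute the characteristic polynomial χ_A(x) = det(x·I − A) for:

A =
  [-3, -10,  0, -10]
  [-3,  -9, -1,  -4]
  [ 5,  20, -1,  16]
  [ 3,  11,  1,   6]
x^4 + 7*x^3 + 9*x^2 - 27*x - 54

Expanding det(x·I − A) (e.g. by cofactor expansion or by noting that A is similar to its Jordan form J, which has the same characteristic polynomial as A) gives
  χ_A(x) = x^4 + 7*x^3 + 9*x^2 - 27*x - 54
which factors as (x - 2)*(x + 3)^3. The eigenvalues (with algebraic multiplicities) are λ = -3 with multiplicity 3, λ = 2 with multiplicity 1.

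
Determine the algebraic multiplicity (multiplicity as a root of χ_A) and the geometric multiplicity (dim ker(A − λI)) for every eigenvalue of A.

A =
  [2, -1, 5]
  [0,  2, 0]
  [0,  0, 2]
λ = 2: alg = 3, geom = 2

Step 1 — factor the characteristic polynomial to read off the algebraic multiplicities:
  χ_A(x) = (x - 2)^3

Step 2 — compute geometric multiplicities via the rank-nullity identity g(λ) = n − rank(A − λI):
  rank(A − (2)·I) = 1, so dim ker(A − (2)·I) = n − 1 = 2

Summary:
  λ = 2: algebraic multiplicity = 3, geometric multiplicity = 2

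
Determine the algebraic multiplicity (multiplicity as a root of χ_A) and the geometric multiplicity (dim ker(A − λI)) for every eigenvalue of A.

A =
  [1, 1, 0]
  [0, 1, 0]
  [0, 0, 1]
λ = 1: alg = 3, geom = 2

Step 1 — factor the characteristic polynomial to read off the algebraic multiplicities:
  χ_A(x) = (x - 1)^3

Step 2 — compute geometric multiplicities via the rank-nullity identity g(λ) = n − rank(A − λI):
  rank(A − (1)·I) = 1, so dim ker(A − (1)·I) = n − 1 = 2

Summary:
  λ = 1: algebraic multiplicity = 3, geometric multiplicity = 2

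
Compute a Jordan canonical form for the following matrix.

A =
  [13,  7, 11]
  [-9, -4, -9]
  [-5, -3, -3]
J_3(2)

The characteristic polynomial is
  det(x·I − A) = x^3 - 6*x^2 + 12*x - 8 = (x - 2)^3

Eigenvalues and multiplicities (the geometric multiplicity of λ is n − rank(A − λI), which equals the number of Jordan blocks for λ):
  λ = 2: algebraic multiplicity = 3, geometric multiplicity = 1

Determining the block sizes for each eigenvalue:
  λ = 2: one block (gm = 1), so the single block has size am = 3 → block sizes [3]

Assembling the blocks gives a Jordan form
J =
  [2, 1, 0]
  [0, 2, 1]
  [0, 0, 2]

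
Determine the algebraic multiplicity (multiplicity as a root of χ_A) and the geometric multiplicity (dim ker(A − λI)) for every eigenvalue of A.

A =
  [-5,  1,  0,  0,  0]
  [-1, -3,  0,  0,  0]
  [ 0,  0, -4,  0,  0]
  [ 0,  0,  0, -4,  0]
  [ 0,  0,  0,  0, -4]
λ = -4: alg = 5, geom = 4

Step 1 — factor the characteristic polynomial to read off the algebraic multiplicities:
  χ_A(x) = (x + 4)^5

Step 2 — compute geometric multiplicities via the rank-nullity identity g(λ) = n − rank(A − λI):
  rank(A − (-4)·I) = 1, so dim ker(A − (-4)·I) = n − 1 = 4

Summary:
  λ = -4: algebraic multiplicity = 5, geometric multiplicity = 4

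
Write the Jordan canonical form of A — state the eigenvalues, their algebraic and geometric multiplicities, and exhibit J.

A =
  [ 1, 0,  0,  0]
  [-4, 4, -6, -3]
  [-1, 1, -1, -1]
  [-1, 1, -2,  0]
J_3(1) ⊕ J_1(1)

The characteristic polynomial is
  det(x·I − A) = x^4 - 4*x^3 + 6*x^2 - 4*x + 1 = (x - 1)^4

Eigenvalues and multiplicities (the geometric multiplicity of λ is n − rank(A − λI), which equals the number of Jordan blocks for λ):
  λ = 1: algebraic multiplicity = 4, geometric multiplicity = 2

Determining the block sizes for each eigenvalue:
  λ = 1: with am = 4 and gm = 2, the partition is not yet determined (e.g. several partitions of 4 into 2 parts exist). Let N = A − (1)·I. Computing rank(N^1) = 2, rank(N^2) = 1, rank(N^3) = 0; the number of blocks of size ≥ j is rank(N^{j−1}) − rank(N^j), giving [2, 1, 1]. So we have 1 block(s) of size 3, 1 block(s) of size 1 → block sizes [3, 1]

Assembling the blocks gives a Jordan form
J =
  [1, 1, 0, 0]
  [0, 1, 1, 0]
  [0, 0, 1, 0]
  [0, 0, 0, 1]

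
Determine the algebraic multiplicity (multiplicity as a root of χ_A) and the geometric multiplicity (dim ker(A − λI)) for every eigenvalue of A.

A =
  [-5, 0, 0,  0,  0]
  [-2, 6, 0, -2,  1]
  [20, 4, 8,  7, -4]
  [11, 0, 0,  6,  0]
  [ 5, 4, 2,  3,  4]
λ = -5: alg = 1, geom = 1; λ = 6: alg = 4, geom = 2

Step 1 — factor the characteristic polynomial to read off the algebraic multiplicities:
  χ_A(x) = (x - 6)^4*(x + 5)

Step 2 — compute geometric multiplicities via the rank-nullity identity g(λ) = n − rank(A − λI):
  rank(A − (-5)·I) = 4, so dim ker(A − (-5)·I) = n − 4 = 1
  rank(A − (6)·I) = 3, so dim ker(A − (6)·I) = n − 3 = 2

Summary:
  λ = -5: algebraic multiplicity = 1, geometric multiplicity = 1
  λ = 6: algebraic multiplicity = 4, geometric multiplicity = 2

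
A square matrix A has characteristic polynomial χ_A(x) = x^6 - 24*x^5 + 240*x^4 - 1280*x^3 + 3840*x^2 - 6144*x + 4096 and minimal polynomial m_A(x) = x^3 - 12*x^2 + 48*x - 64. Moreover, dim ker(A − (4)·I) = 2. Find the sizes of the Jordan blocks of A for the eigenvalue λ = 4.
Block sizes for λ = 4: [3, 3]

Step 1 — from the characteristic polynomial, algebraic multiplicity of λ = 4 is 6. From dim ker(A − (4)·I) = 2, there are exactly 2 Jordan blocks for λ = 4.
Step 2 — from the minimal polynomial, the factor (x − 4)^3 tells us the largest block for λ = 4 has size 3.
Step 3 — with total size 6, 2 blocks, and largest block 3, the block sizes (in nonincreasing order) are [3, 3].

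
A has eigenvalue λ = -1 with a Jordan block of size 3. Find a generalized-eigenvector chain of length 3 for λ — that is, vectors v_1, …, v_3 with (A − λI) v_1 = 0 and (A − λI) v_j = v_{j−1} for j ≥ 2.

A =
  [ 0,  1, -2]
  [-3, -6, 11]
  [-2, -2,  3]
A Jordan chain for λ = -1 of length 3:
v_1 = (2, -10, -4)ᵀ
v_2 = (1, -3, -2)ᵀ
v_3 = (1, 0, 0)ᵀ

Let N = A − (-1)·I. We want v_3 with N^3 v_3 = 0 but N^2 v_3 ≠ 0; then v_{j-1} := N · v_j for j = 3, …, 2.

Pick v_3 = (1, 0, 0)ᵀ.
Then v_2 = N · v_3 = (1, -3, -2)ᵀ.
Then v_1 = N · v_2 = (2, -10, -4)ᵀ.

Sanity check: (A − (-1)·I) v_1 = (0, 0, 0)ᵀ = 0. ✓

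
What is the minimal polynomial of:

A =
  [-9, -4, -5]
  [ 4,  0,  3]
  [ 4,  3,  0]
x^3 + 9*x^2 + 27*x + 27

The characteristic polynomial is χ_A(x) = (x + 3)^3, so the eigenvalues are known. The minimal polynomial is
  m_A(x) = Π_λ (x − λ)^{k_λ}
where k_λ is the size of the *largest* Jordan block for λ (equivalently, the smallest k with (A − λI)^k v = 0 for every generalised eigenvector v of λ).

  λ = -3: largest Jordan block has size 3, contributing (x + 3)^3

So m_A(x) = (x + 3)^3 = x^3 + 9*x^2 + 27*x + 27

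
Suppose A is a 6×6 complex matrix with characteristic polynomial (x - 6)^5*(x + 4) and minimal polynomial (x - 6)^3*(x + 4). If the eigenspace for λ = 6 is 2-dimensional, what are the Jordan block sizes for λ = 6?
Block sizes for λ = 6: [3, 2]

Step 1 — from the characteristic polynomial, algebraic multiplicity of λ = 6 is 5. From dim ker(A − (6)·I) = 2, there are exactly 2 Jordan blocks for λ = 6.
Step 2 — from the minimal polynomial, the factor (x − 6)^3 tells us the largest block for λ = 6 has size 3.
Step 3 — with total size 5, 2 blocks, and largest block 3, the block sizes (in nonincreasing order) are [3, 2].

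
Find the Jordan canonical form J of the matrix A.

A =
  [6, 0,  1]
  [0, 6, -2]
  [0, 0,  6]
J_2(6) ⊕ J_1(6)

The characteristic polynomial is
  det(x·I − A) = x^3 - 18*x^2 + 108*x - 216 = (x - 6)^3

Eigenvalues and multiplicities (the geometric multiplicity of λ is n − rank(A − λI), which equals the number of Jordan blocks for λ):
  λ = 6: algebraic multiplicity = 3, geometric multiplicity = 2

Determining the block sizes for each eigenvalue:
  λ = 6: 2 blocks summing to 3 forces exactly one block of size 2 and the rest size 1 → block sizes [2, 1]

Assembling the blocks gives a Jordan form
J =
  [6, 1, 0]
  [0, 6, 0]
  [0, 0, 6]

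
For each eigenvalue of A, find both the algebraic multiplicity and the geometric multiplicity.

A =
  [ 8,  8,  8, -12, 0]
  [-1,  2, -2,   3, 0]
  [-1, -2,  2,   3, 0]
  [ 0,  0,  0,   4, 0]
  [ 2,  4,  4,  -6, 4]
λ = 4: alg = 5, geom = 4

Step 1 — factor the characteristic polynomial to read off the algebraic multiplicities:
  χ_A(x) = (x - 4)^5

Step 2 — compute geometric multiplicities via the rank-nullity identity g(λ) = n − rank(A − λI):
  rank(A − (4)·I) = 1, so dim ker(A − (4)·I) = n − 1 = 4

Summary:
  λ = 4: algebraic multiplicity = 5, geometric multiplicity = 4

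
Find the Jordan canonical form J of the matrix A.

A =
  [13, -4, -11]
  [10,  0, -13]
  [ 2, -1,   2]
J_3(5)

The characteristic polynomial is
  det(x·I − A) = x^3 - 15*x^2 + 75*x - 125 = (x - 5)^3

Eigenvalues and multiplicities (the geometric multiplicity of λ is n − rank(A − λI), which equals the number of Jordan blocks for λ):
  λ = 5: algebraic multiplicity = 3, geometric multiplicity = 1

Determining the block sizes for each eigenvalue:
  λ = 5: one block (gm = 1), so the single block has size am = 3 → block sizes [3]

Assembling the blocks gives a Jordan form
J =
  [5, 1, 0]
  [0, 5, 1]
  [0, 0, 5]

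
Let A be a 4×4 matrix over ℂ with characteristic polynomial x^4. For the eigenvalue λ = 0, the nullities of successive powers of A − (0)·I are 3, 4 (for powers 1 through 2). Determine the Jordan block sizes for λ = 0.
Block sizes for λ = 0: [2, 1, 1]

From the dimensions of kernels of powers, the number of Jordan blocks of size at least j is d_j − d_{j−1} where d_j = dim ker(N^j) (with d_0 = 0). Computing the differences gives [3, 1].
The number of blocks of size exactly k is (#blocks of size ≥ k) − (#blocks of size ≥ k + 1), so the partition is: 2 block(s) of size 1, 1 block(s) of size 2.
In nonincreasing order the block sizes are [2, 1, 1].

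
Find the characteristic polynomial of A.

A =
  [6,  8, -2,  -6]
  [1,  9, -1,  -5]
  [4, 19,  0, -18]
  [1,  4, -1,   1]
x^4 - 16*x^3 + 96*x^2 - 256*x + 256

Expanding det(x·I − A) (e.g. by cofactor expansion or by noting that A is similar to its Jordan form J, which has the same characteristic polynomial as A) gives
  χ_A(x) = x^4 - 16*x^3 + 96*x^2 - 256*x + 256
which factors as (x - 4)^4. The eigenvalues (with algebraic multiplicities) are λ = 4 with multiplicity 4.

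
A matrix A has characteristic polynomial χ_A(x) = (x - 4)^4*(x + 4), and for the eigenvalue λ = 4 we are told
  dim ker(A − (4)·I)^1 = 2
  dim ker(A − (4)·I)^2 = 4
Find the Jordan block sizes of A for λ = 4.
Block sizes for λ = 4: [2, 2]

From the dimensions of kernels of powers, the number of Jordan blocks of size at least j is d_j − d_{j−1} where d_j = dim ker(N^j) (with d_0 = 0). Computing the differences gives [2, 2].
The number of blocks of size exactly k is (#blocks of size ≥ k) − (#blocks of size ≥ k + 1), so the partition is: 2 block(s) of size 2.
In nonincreasing order the block sizes are [2, 2].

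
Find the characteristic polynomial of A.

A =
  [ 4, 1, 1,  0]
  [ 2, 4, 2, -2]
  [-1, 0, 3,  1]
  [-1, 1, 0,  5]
x^4 - 16*x^3 + 96*x^2 - 256*x + 256

Expanding det(x·I − A) (e.g. by cofactor expansion or by noting that A is similar to its Jordan form J, which has the same characteristic polynomial as A) gives
  χ_A(x) = x^4 - 16*x^3 + 96*x^2 - 256*x + 256
which factors as (x - 4)^4. The eigenvalues (with algebraic multiplicities) are λ = 4 with multiplicity 4.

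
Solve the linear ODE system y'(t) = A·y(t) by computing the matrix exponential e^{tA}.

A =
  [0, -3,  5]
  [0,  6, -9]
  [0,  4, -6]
e^{tA} =
  [1, t^2 - 3*t, -3*t^2/2 + 5*t]
  [0, 6*t + 1, -9*t]
  [0, 4*t, 1 - 6*t]

Strategy: write A = P · J · P⁻¹ where J is a Jordan canonical form, so e^{tA} = P · e^{tJ} · P⁻¹, and e^{tJ} can be computed block-by-block.

A has Jordan form
J =
  [0, 1, 0]
  [0, 0, 1]
  [0, 0, 0]
(up to reordering of blocks).

Per-block formulas:
  For a 3×3 Jordan block J_3(0): exp(t · J_3(0)) = e^(0t)·(I + t·N + (t^2/2)·N^2), where N is the 3×3 nilpotent shift.

After assembling e^{tJ} and conjugating by P, we get:

e^{tA} =
  [1, t^2 - 3*t, -3*t^2/2 + 5*t]
  [0, 6*t + 1, -9*t]
  [0, 4*t, 1 - 6*t]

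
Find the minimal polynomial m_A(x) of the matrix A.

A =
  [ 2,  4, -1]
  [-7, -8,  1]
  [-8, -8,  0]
x^3 + 6*x^2 + 12*x + 8

The characteristic polynomial is χ_A(x) = (x + 2)^3, so the eigenvalues are known. The minimal polynomial is
  m_A(x) = Π_λ (x − λ)^{k_λ}
where k_λ is the size of the *largest* Jordan block for λ (equivalently, the smallest k with (A − λI)^k v = 0 for every generalised eigenvector v of λ).

  λ = -2: largest Jordan block has size 3, contributing (x + 2)^3

So m_A(x) = (x + 2)^3 = x^3 + 6*x^2 + 12*x + 8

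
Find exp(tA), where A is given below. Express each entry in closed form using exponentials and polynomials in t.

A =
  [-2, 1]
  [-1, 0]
e^{tA} =
  [-t*exp(-t) + exp(-t), t*exp(-t)]
  [-t*exp(-t), t*exp(-t) + exp(-t)]

Strategy: write A = P · J · P⁻¹ where J is a Jordan canonical form, so e^{tA} = P · e^{tJ} · P⁻¹, and e^{tJ} can be computed block-by-block.

A has Jordan form
J =
  [-1,  1]
  [ 0, -1]
(up to reordering of blocks).

Per-block formulas:
  For a 2×2 Jordan block J_2(-1): exp(t · J_2(-1)) = e^(-1t)·(I + t·N), where N is the 2×2 nilpotent shift.

After assembling e^{tJ} and conjugating by P, we get:

e^{tA} =
  [-t*exp(-t) + exp(-t), t*exp(-t)]
  [-t*exp(-t), t*exp(-t) + exp(-t)]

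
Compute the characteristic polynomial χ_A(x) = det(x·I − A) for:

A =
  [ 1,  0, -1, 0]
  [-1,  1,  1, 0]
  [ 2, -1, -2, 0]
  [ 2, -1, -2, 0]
x^4

Expanding det(x·I − A) (e.g. by cofactor expansion or by noting that A is similar to its Jordan form J, which has the same characteristic polynomial as A) gives
  χ_A(x) = x^4
which factors as x^4. The eigenvalues (with algebraic multiplicities) are λ = 0 with multiplicity 4.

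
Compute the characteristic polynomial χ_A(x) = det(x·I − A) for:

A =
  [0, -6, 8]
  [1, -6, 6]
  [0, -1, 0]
x^3 + 6*x^2 + 12*x + 8

Expanding det(x·I − A) (e.g. by cofactor expansion or by noting that A is similar to its Jordan form J, which has the same characteristic polynomial as A) gives
  χ_A(x) = x^3 + 6*x^2 + 12*x + 8
which factors as (x + 2)^3. The eigenvalues (with algebraic multiplicities) are λ = -2 with multiplicity 3.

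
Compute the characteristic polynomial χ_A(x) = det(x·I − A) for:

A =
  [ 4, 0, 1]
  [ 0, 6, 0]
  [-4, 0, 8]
x^3 - 18*x^2 + 108*x - 216

Expanding det(x·I − A) (e.g. by cofactor expansion or by noting that A is similar to its Jordan form J, which has the same characteristic polynomial as A) gives
  χ_A(x) = x^3 - 18*x^2 + 108*x - 216
which factors as (x - 6)^3. The eigenvalues (with algebraic multiplicities) are λ = 6 with multiplicity 3.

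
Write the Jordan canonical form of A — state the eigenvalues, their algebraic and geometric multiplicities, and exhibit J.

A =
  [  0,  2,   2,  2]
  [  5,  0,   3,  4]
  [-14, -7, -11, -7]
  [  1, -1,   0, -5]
J_3(-4) ⊕ J_1(-4)

The characteristic polynomial is
  det(x·I − A) = x^4 + 16*x^3 + 96*x^2 + 256*x + 256 = (x + 4)^4

Eigenvalues and multiplicities (the geometric multiplicity of λ is n − rank(A − λI), which equals the number of Jordan blocks for λ):
  λ = -4: algebraic multiplicity = 4, geometric multiplicity = 2

Determining the block sizes for each eigenvalue:
  λ = -4: with am = 4 and gm = 2, the partition is not yet determined (e.g. several partitions of 4 into 2 parts exist). Let N = A − (-4)·I. Computing rank(N^1) = 2, rank(N^2) = 1, rank(N^3) = 0; the number of blocks of size ≥ j is rank(N^{j−1}) − rank(N^j), giving [2, 1, 1]. So we have 1 block(s) of size 3, 1 block(s) of size 1 → block sizes [3, 1]

Assembling the blocks gives a Jordan form
J =
  [-4,  1,  0,  0]
  [ 0, -4,  1,  0]
  [ 0,  0, -4,  0]
  [ 0,  0,  0, -4]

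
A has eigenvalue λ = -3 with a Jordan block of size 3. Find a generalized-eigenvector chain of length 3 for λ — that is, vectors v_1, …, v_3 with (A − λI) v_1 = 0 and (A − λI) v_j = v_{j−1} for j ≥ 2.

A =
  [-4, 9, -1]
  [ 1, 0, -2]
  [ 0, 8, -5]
A Jordan chain for λ = -3 of length 3:
v_1 = (10, 2, 8)ᵀ
v_2 = (-1, 1, 0)ᵀ
v_3 = (1, 0, 0)ᵀ

Let N = A − (-3)·I. We want v_3 with N^3 v_3 = 0 but N^2 v_3 ≠ 0; then v_{j-1} := N · v_j for j = 3, …, 2.

Pick v_3 = (1, 0, 0)ᵀ.
Then v_2 = N · v_3 = (-1, 1, 0)ᵀ.
Then v_1 = N · v_2 = (10, 2, 8)ᵀ.

Sanity check: (A − (-3)·I) v_1 = (0, 0, 0)ᵀ = 0. ✓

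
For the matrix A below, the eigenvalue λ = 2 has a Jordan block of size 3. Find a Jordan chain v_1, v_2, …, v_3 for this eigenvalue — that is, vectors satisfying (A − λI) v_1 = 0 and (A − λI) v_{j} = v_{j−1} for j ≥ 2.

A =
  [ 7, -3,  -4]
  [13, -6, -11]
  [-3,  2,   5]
A Jordan chain for λ = 2 of length 3:
v_1 = (-2, -6, 2)ᵀ
v_2 = (5, 13, -3)ᵀ
v_3 = (1, 0, 0)ᵀ

Let N = A − (2)·I. We want v_3 with N^3 v_3 = 0 but N^2 v_3 ≠ 0; then v_{j-1} := N · v_j for j = 3, …, 2.

Pick v_3 = (1, 0, 0)ᵀ.
Then v_2 = N · v_3 = (5, 13, -3)ᵀ.
Then v_1 = N · v_2 = (-2, -6, 2)ᵀ.

Sanity check: (A − (2)·I) v_1 = (0, 0, 0)ᵀ = 0. ✓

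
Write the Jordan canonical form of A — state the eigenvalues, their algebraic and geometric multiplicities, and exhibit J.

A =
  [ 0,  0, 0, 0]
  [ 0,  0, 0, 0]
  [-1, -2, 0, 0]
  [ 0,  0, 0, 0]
J_2(0) ⊕ J_1(0) ⊕ J_1(0)

The characteristic polynomial is
  det(x·I − A) = x^4

Eigenvalues and multiplicities (the geometric multiplicity of λ is n − rank(A − λI), which equals the number of Jordan blocks for λ):
  λ = 0: algebraic multiplicity = 4, geometric multiplicity = 3

Determining the block sizes for each eigenvalue:
  λ = 0: 3 blocks summing to 4 forces exactly one block of size 2 and the rest size 1 → block sizes [2, 1, 1]

Assembling the blocks gives a Jordan form
J =
  [0, 1, 0, 0]
  [0, 0, 0, 0]
  [0, 0, 0, 0]
  [0, 0, 0, 0]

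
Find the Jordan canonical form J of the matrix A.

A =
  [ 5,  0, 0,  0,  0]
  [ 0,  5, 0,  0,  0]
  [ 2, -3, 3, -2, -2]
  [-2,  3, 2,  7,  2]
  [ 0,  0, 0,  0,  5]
J_2(5) ⊕ J_1(5) ⊕ J_1(5) ⊕ J_1(5)

The characteristic polynomial is
  det(x·I − A) = x^5 - 25*x^4 + 250*x^3 - 1250*x^2 + 3125*x - 3125 = (x - 5)^5

Eigenvalues and multiplicities (the geometric multiplicity of λ is n − rank(A − λI), which equals the number of Jordan blocks for λ):
  λ = 5: algebraic multiplicity = 5, geometric multiplicity = 4

Determining the block sizes for each eigenvalue:
  λ = 5: 4 blocks summing to 5 forces exactly one block of size 2 and the rest size 1 → block sizes [2, 1, 1, 1]

Assembling the blocks gives a Jordan form
J =
  [5, 1, 0, 0, 0]
  [0, 5, 0, 0, 0]
  [0, 0, 5, 0, 0]
  [0, 0, 0, 5, 0]
  [0, 0, 0, 0, 5]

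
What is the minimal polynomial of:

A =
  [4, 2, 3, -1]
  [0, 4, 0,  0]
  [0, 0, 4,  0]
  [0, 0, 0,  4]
x^2 - 8*x + 16

The characteristic polynomial is χ_A(x) = (x - 4)^4, so the eigenvalues are known. The minimal polynomial is
  m_A(x) = Π_λ (x − λ)^{k_λ}
where k_λ is the size of the *largest* Jordan block for λ (equivalently, the smallest k with (A − λI)^k v = 0 for every generalised eigenvector v of λ).

  λ = 4: largest Jordan block has size 2, contributing (x − 4)^2

So m_A(x) = (x - 4)^2 = x^2 - 8*x + 16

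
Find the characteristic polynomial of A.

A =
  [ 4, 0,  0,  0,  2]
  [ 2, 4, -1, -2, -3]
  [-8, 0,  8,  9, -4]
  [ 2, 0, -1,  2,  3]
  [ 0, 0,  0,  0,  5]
x^5 - 23*x^4 + 211*x^3 - 965*x^2 + 2200*x - 2000

Expanding det(x·I − A) (e.g. by cofactor expansion or by noting that A is similar to its Jordan form J, which has the same characteristic polynomial as A) gives
  χ_A(x) = x^5 - 23*x^4 + 211*x^3 - 965*x^2 + 2200*x - 2000
which factors as (x - 5)^3*(x - 4)^2. The eigenvalues (with algebraic multiplicities) are λ = 4 with multiplicity 2, λ = 5 with multiplicity 3.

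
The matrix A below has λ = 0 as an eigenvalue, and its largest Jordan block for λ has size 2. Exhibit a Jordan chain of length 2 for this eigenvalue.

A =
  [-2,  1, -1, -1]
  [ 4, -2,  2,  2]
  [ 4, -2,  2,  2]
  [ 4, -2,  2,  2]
A Jordan chain for λ = 0 of length 2:
v_1 = (-2, 4, 4, 4)ᵀ
v_2 = (1, 0, 0, 0)ᵀ

Let N = A − (0)·I. We want v_2 with N^2 v_2 = 0 but N^1 v_2 ≠ 0; then v_{j-1} := N · v_j for j = 2, …, 2.

Pick v_2 = (1, 0, 0, 0)ᵀ.
Then v_1 = N · v_2 = (-2, 4, 4, 4)ᵀ.

Sanity check: (A − (0)·I) v_1 = (0, 0, 0, 0)ᵀ = 0. ✓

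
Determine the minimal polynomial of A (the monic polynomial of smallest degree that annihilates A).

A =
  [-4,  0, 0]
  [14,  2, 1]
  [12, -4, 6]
x^3 - 4*x^2 - 16*x + 64

The characteristic polynomial is χ_A(x) = (x - 4)^2*(x + 4), so the eigenvalues are known. The minimal polynomial is
  m_A(x) = Π_λ (x − λ)^{k_λ}
where k_λ is the size of the *largest* Jordan block for λ (equivalently, the smallest k with (A − λI)^k v = 0 for every generalised eigenvector v of λ).

  λ = -4: largest Jordan block has size 1, contributing (x + 4)
  λ = 4: largest Jordan block has size 2, contributing (x − 4)^2

So m_A(x) = (x - 4)^2*(x + 4) = x^3 - 4*x^2 - 16*x + 64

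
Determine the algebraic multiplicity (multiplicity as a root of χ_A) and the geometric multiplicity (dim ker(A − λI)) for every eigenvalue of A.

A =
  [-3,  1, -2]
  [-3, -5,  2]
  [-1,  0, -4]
λ = -4: alg = 3, geom = 1

Step 1 — factor the characteristic polynomial to read off the algebraic multiplicities:
  χ_A(x) = (x + 4)^3

Step 2 — compute geometric multiplicities via the rank-nullity identity g(λ) = n − rank(A − λI):
  rank(A − (-4)·I) = 2, so dim ker(A − (-4)·I) = n − 2 = 1

Summary:
  λ = -4: algebraic multiplicity = 3, geometric multiplicity = 1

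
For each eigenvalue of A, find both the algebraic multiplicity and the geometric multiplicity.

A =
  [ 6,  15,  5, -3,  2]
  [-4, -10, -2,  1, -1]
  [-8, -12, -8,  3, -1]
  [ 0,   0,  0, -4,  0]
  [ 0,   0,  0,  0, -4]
λ = -4: alg = 5, geom = 3

Step 1 — factor the characteristic polynomial to read off the algebraic multiplicities:
  χ_A(x) = (x + 4)^5

Step 2 — compute geometric multiplicities via the rank-nullity identity g(λ) = n − rank(A − λI):
  rank(A − (-4)·I) = 2, so dim ker(A − (-4)·I) = n − 2 = 3

Summary:
  λ = -4: algebraic multiplicity = 5, geometric multiplicity = 3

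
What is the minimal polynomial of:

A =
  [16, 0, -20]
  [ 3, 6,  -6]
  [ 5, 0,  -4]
x^2 - 12*x + 36

The characteristic polynomial is χ_A(x) = (x - 6)^3, so the eigenvalues are known. The minimal polynomial is
  m_A(x) = Π_λ (x − λ)^{k_λ}
where k_λ is the size of the *largest* Jordan block for λ (equivalently, the smallest k with (A − λI)^k v = 0 for every generalised eigenvector v of λ).

  λ = 6: largest Jordan block has size 2, contributing (x − 6)^2

So m_A(x) = (x - 6)^2 = x^2 - 12*x + 36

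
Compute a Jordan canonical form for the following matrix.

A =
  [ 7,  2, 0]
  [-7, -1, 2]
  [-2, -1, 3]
J_3(3)

The characteristic polynomial is
  det(x·I − A) = x^3 - 9*x^2 + 27*x - 27 = (x - 3)^3

Eigenvalues and multiplicities (the geometric multiplicity of λ is n − rank(A − λI), which equals the number of Jordan blocks for λ):
  λ = 3: algebraic multiplicity = 3, geometric multiplicity = 1

Determining the block sizes for each eigenvalue:
  λ = 3: one block (gm = 1), so the single block has size am = 3 → block sizes [3]

Assembling the blocks gives a Jordan form
J =
  [3, 1, 0]
  [0, 3, 1]
  [0, 0, 3]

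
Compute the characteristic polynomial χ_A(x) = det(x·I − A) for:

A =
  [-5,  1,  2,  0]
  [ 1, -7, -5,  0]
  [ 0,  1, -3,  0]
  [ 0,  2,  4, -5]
x^4 + 20*x^3 + 150*x^2 + 500*x + 625

Expanding det(x·I − A) (e.g. by cofactor expansion or by noting that A is similar to its Jordan form J, which has the same characteristic polynomial as A) gives
  χ_A(x) = x^4 + 20*x^3 + 150*x^2 + 500*x + 625
which factors as (x + 5)^4. The eigenvalues (with algebraic multiplicities) are λ = -5 with multiplicity 4.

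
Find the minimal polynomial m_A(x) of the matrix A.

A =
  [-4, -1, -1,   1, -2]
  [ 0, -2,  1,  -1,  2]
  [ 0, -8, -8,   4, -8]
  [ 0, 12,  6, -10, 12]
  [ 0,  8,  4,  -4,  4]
x^3 + 12*x^2 + 48*x + 64

The characteristic polynomial is χ_A(x) = (x + 4)^5, so the eigenvalues are known. The minimal polynomial is
  m_A(x) = Π_λ (x − λ)^{k_λ}
where k_λ is the size of the *largest* Jordan block for λ (equivalently, the smallest k with (A − λI)^k v = 0 for every generalised eigenvector v of λ).

  λ = -4: largest Jordan block has size 3, contributing (x + 4)^3

So m_A(x) = (x + 4)^3 = x^3 + 12*x^2 + 48*x + 64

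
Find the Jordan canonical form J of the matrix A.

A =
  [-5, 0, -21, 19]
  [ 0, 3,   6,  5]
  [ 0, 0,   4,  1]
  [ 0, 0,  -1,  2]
J_1(-5) ⊕ J_3(3)

The characteristic polynomial is
  det(x·I − A) = x^4 - 4*x^3 - 18*x^2 + 108*x - 135 = (x - 3)^3*(x + 5)

Eigenvalues and multiplicities (the geometric multiplicity of λ is n − rank(A − λI), which equals the number of Jordan blocks for λ):
  λ = -5: algebraic multiplicity = 1, geometric multiplicity = 1
  λ = 3: algebraic multiplicity = 3, geometric multiplicity = 1

Determining the block sizes for each eigenvalue:
  λ = -5: one block (gm = 1), so the single block has size am = 1 → block sizes [1]
  λ = 3: one block (gm = 1), so the single block has size am = 3 → block sizes [3]

Assembling the blocks gives a Jordan form
J =
  [-5, 0, 0, 0]
  [ 0, 3, 1, 0]
  [ 0, 0, 3, 1]
  [ 0, 0, 0, 3]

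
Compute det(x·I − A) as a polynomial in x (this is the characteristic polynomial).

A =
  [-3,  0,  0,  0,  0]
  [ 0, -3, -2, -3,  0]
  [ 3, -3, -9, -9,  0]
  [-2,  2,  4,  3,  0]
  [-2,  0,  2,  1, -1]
x^5 + 13*x^4 + 66*x^3 + 162*x^2 + 189*x + 81

Expanding det(x·I − A) (e.g. by cofactor expansion or by noting that A is similar to its Jordan form J, which has the same characteristic polynomial as A) gives
  χ_A(x) = x^5 + 13*x^4 + 66*x^3 + 162*x^2 + 189*x + 81
which factors as (x + 1)*(x + 3)^4. The eigenvalues (with algebraic multiplicities) are λ = -3 with multiplicity 4, λ = -1 with multiplicity 1.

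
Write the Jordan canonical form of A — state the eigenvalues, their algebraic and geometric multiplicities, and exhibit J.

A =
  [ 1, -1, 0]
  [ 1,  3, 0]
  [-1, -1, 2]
J_2(2) ⊕ J_1(2)

The characteristic polynomial is
  det(x·I − A) = x^3 - 6*x^2 + 12*x - 8 = (x - 2)^3

Eigenvalues and multiplicities (the geometric multiplicity of λ is n − rank(A − λI), which equals the number of Jordan blocks for λ):
  λ = 2: algebraic multiplicity = 3, geometric multiplicity = 2

Determining the block sizes for each eigenvalue:
  λ = 2: 2 blocks summing to 3 forces exactly one block of size 2 and the rest size 1 → block sizes [2, 1]

Assembling the blocks gives a Jordan form
J =
  [2, 1, 0]
  [0, 2, 0]
  [0, 0, 2]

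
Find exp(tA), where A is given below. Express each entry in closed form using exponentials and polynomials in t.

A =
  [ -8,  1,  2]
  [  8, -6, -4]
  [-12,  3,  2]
e^{tA} =
  [-4*t*exp(-4*t) + exp(-4*t), t*exp(-4*t), 2*t*exp(-4*t)]
  [8*t*exp(-4*t), -2*t*exp(-4*t) + exp(-4*t), -4*t*exp(-4*t)]
  [-12*t*exp(-4*t), 3*t*exp(-4*t), 6*t*exp(-4*t) + exp(-4*t)]

Strategy: write A = P · J · P⁻¹ where J is a Jordan canonical form, so e^{tA} = P · e^{tJ} · P⁻¹, and e^{tJ} can be computed block-by-block.

A has Jordan form
J =
  [-4,  1,  0]
  [ 0, -4,  0]
  [ 0,  0, -4]
(up to reordering of blocks).

Per-block formulas:
  For a 1×1 block at λ = -4: exp(t · [-4]) = [e^(-4t)].
  For a 2×2 Jordan block J_2(-4): exp(t · J_2(-4)) = e^(-4t)·(I + t·N), where N is the 2×2 nilpotent shift.

After assembling e^{tJ} and conjugating by P, we get:

e^{tA} =
  [-4*t*exp(-4*t) + exp(-4*t), t*exp(-4*t), 2*t*exp(-4*t)]
  [8*t*exp(-4*t), -2*t*exp(-4*t) + exp(-4*t), -4*t*exp(-4*t)]
  [-12*t*exp(-4*t), 3*t*exp(-4*t), 6*t*exp(-4*t) + exp(-4*t)]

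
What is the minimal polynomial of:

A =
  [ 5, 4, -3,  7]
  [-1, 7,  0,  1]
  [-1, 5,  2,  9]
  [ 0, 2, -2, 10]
x^3 - 18*x^2 + 108*x - 216

The characteristic polynomial is χ_A(x) = (x - 6)^4, so the eigenvalues are known. The minimal polynomial is
  m_A(x) = Π_λ (x − λ)^{k_λ}
where k_λ is the size of the *largest* Jordan block for λ (equivalently, the smallest k with (A − λI)^k v = 0 for every generalised eigenvector v of λ).

  λ = 6: largest Jordan block has size 3, contributing (x − 6)^3

So m_A(x) = (x - 6)^3 = x^3 - 18*x^2 + 108*x - 216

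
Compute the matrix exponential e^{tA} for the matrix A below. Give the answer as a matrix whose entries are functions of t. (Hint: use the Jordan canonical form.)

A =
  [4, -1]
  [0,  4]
e^{tA} =
  [exp(4*t), -t*exp(4*t)]
  [0, exp(4*t)]

Strategy: write A = P · J · P⁻¹ where J is a Jordan canonical form, so e^{tA} = P · e^{tJ} · P⁻¹, and e^{tJ} can be computed block-by-block.

A has Jordan form
J =
  [4, 1]
  [0, 4]
(up to reordering of blocks).

Per-block formulas:
  For a 2×2 Jordan block J_2(4): exp(t · J_2(4)) = e^(4t)·(I + t·N), where N is the 2×2 nilpotent shift.

After assembling e^{tJ} and conjugating by P, we get:

e^{tA} =
  [exp(4*t), -t*exp(4*t)]
  [0, exp(4*t)]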